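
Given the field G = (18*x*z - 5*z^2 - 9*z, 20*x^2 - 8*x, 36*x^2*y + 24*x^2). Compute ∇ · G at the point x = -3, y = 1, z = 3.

54

∂G₁/∂x = 18*z
∂G₂/∂y = 0
∂G₃/∂z = 0
∇·G = 18*z
At (-3, 1, 3): 54.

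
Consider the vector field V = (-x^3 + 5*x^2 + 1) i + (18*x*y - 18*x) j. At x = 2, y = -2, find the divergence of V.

∂V₁/∂x = -3*x^2 + 10*x
∂V₂/∂y = 18*x
∇·V = -3*x^2 + 28*x
At (2, -2): 44.

44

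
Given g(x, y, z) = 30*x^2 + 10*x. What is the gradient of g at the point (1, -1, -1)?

∂g/∂x = 60*x + 10
∂g/∂y = 0
∂g/∂z = 0
∇g = (60*x + 10, 0, 0)
At (1, -1, -1): (70, 0, 0).

(70, 0, 0)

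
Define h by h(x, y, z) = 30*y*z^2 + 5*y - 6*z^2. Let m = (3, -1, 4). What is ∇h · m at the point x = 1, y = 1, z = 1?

157

∂h/∂x = 0
∂h/∂y = 30*z^2 + 5
∂h/∂z = 60*y*z - 12*z
∇h at (1, 1, 1) = (0, 35, 48)
∇h · m = (0)(3) + (35)(-1) + (48)(4) = 157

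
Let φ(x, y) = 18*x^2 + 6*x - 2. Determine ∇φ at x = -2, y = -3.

(-66, 0)

∂φ/∂x = 36*x + 6
∂φ/∂y = 0
∇φ = (36*x + 6, 0)
At (-2, -3): (-66, 0).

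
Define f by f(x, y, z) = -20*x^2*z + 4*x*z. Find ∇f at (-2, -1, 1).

(84, 0, -88)

∂f/∂x = -40*x*z + 4*z
∂f/∂y = 0
∂f/∂z = -20*x^2 + 4*x
∇f = (-40*x*z + 4*z, 0, -20*x^2 + 4*x)
At (-2, -1, 1): (84, 0, -88).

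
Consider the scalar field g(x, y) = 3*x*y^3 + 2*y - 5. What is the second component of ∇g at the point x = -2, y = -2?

-70

(∇g)_2 = ∂g/∂y = 9*x*y^2 + 2
At (-2, -2): -70.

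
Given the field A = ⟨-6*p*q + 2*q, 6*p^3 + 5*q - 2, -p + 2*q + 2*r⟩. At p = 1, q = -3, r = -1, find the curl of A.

(∇×A)₁ = ∂A₃/∂q − ∂A₂/∂r = 2
(∇×A)₂ = ∂A₁/∂r − ∂A₃/∂p = 1
(∇×A)₃ = ∂A₂/∂p − ∂A₁/∂q = 18*p^2 + 6*p - 2
∇×A = (2, 1, 18*p^2 + 6*p - 2)
At (1, -3, -1): (2, 1, 22).

(2, 1, 22)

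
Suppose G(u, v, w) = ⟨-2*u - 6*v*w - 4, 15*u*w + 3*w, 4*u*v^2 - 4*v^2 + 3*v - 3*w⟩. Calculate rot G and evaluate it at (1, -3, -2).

(-15, -18, -42)

(∇×G)₁ = ∂G₃/∂v − ∂G₂/∂w = 8*u*v - 15*u - 8*v
(∇×G)₂ = ∂G₁/∂w − ∂G₃/∂u = -4*v^2 - 6*v
(∇×G)₃ = ∂G₂/∂u − ∂G₁/∂v = 21*w
∇×G = (8*u*v - 15*u - 8*v, -4*v^2 - 6*v, 21*w)
At (1, -3, -2): (-15, -18, -42).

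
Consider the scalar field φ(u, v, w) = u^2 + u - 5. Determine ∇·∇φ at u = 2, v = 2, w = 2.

2

∂²φ/∂u² = 2
∂²φ/∂v² = 0
∂²φ/∂w² = 0
∇²φ = 2
At (2, 2, 2): 2.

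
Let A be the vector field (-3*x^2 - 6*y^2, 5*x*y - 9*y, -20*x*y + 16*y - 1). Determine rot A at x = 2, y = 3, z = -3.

(∇×A)₁ = ∂A₃/∂y − ∂A₂/∂z = -20*x + 16
(∇×A)₂ = ∂A₁/∂z − ∂A₃/∂x = 20*y
(∇×A)₃ = ∂A₂/∂x − ∂A₁/∂y = 17*y
∇×A = (-20*x + 16, 20*y, 17*y)
At (2, 3, -3): (-24, 60, 51).

(-24, 60, 51)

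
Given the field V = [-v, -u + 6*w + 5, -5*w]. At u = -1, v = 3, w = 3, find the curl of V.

(-6, 0, 0)

(∇×V)₁ = ∂V₃/∂v − ∂V₂/∂w = -6
(∇×V)₂ = ∂V₁/∂w − ∂V₃/∂u = 0
(∇×V)₃ = ∂V₂/∂u − ∂V₁/∂v = 0
∇×V = (-6, 0, 0)
At (-1, 3, 3): (-6, 0, 0).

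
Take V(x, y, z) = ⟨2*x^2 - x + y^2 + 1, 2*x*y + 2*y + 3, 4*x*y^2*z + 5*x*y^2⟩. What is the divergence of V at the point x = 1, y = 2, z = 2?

23

∂V₁/∂x = 4*x - 1
∂V₂/∂y = 2*x + 2
∂V₃/∂z = 4*x*y^2
∇·V = 4*x*y^2 + 6*x + 1
At (1, 2, 2): 23.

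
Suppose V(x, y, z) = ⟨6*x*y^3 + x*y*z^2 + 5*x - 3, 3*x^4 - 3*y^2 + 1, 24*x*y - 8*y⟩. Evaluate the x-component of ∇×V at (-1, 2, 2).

(∇×V)_1 = ∂V₃/∂y − ∂V₂/∂z
= 24*x - 8 − (0)
= 24*x - 8
At (-1, 2, 2): -32.

-32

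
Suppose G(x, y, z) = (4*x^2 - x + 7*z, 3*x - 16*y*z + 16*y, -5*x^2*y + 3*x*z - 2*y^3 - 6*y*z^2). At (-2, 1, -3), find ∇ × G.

(∇×G)₁ = ∂G₃/∂y − ∂G₂/∂z = -5*x^2 - 6*y^2 + 16*y - 6*z^2
(∇×G)₂ = ∂G₁/∂z − ∂G₃/∂x = 10*x*y - 3*z + 7
(∇×G)₃ = ∂G₂/∂x − ∂G₁/∂y = 3
∇×G = (-5*x^2 - 6*y^2 + 16*y - 6*z^2, 10*x*y - 3*z + 7, 3)
At (-2, 1, -3): (-64, -4, 3).

(-64, -4, 3)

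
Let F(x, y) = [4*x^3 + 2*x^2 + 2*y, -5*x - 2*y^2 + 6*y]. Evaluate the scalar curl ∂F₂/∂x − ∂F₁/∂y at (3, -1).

∂F₂/∂x = -5
∂F₁/∂y = 2
Scalar curl = -7
At (3, -1): -7.

-7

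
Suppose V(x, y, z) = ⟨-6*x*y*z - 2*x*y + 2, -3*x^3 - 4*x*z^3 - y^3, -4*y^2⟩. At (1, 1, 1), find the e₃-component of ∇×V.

(∇×V)_3 = ∂V₂/∂x − ∂V₁/∂y
= -9*x^2 - 4*z^3 − (-6*x*z - 2*x)
= -9*x^2 + 6*x*z + 2*x - 4*z^3
At (1, 1, 1): -5.

-5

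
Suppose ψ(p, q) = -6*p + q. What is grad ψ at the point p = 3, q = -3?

(-6, 1)

∂ψ/∂p = -6
∂ψ/∂q = 1
∇ψ = (-6, 1)
At (3, -3): (-6, 1).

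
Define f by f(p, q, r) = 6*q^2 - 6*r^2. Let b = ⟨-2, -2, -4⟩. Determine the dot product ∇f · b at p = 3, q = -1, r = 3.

∂f/∂p = 0
∂f/∂q = 12*q
∂f/∂r = -12*r
∇f at (3, -1, 3) = (0, -12, -36)
∇f · b = (0)(-2) + (-12)(-2) + (-36)(-4) = 168

168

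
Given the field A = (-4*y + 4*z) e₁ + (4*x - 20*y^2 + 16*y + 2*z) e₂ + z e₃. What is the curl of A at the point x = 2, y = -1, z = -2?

(-2, 4, 8)

(∇×A)₁ = ∂A₃/∂y − ∂A₂/∂z = -2
(∇×A)₂ = ∂A₁/∂z − ∂A₃/∂x = 4
(∇×A)₃ = ∂A₂/∂x − ∂A₁/∂y = 8
∇×A = (-2, 4, 8)
At (2, -1, -2): (-2, 4, 8).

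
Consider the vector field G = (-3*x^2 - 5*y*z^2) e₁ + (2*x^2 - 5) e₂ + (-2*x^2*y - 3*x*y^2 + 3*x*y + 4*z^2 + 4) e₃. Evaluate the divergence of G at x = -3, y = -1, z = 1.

∂G₁/∂x = -6*x
∂G₂/∂y = 0
∂G₃/∂z = 8*z
∇·G = -6*x + 8*z
At (-3, -1, 1): 26.

26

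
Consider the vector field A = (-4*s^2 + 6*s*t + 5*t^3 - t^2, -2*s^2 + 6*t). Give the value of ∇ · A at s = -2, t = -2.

∂A₁/∂s = -8*s + 6*t
∂A₂/∂t = 6
∇·A = -8*s + 6*t + 6
At (-2, -2): 10.

10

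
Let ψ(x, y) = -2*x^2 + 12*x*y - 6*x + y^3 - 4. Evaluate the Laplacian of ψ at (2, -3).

-22

∂²ψ/∂x² = -4
∂²ψ/∂y² = 6*y
∇²ψ = 6*y - 4
At (2, -3): -22.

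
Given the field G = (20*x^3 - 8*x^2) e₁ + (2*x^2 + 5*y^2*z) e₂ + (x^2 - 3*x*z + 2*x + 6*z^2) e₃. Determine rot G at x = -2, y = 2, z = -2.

(∇×G)₁ = ∂G₃/∂y − ∂G₂/∂z = -5*y^2
(∇×G)₂ = ∂G₁/∂z − ∂G₃/∂x = -2*x + 3*z - 2
(∇×G)₃ = ∂G₂/∂x − ∂G₁/∂y = 4*x
∇×G = (-5*y^2, -2*x + 3*z - 2, 4*x)
At (-2, 2, -2): (-20, -4, -8).

(-20, -4, -8)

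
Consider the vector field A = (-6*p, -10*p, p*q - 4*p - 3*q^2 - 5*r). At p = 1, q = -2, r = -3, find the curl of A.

(13, 6, -10)

(∇×A)₁ = ∂A₃/∂q − ∂A₂/∂r = p - 6*q
(∇×A)₂ = ∂A₁/∂r − ∂A₃/∂p = -q + 4
(∇×A)₃ = ∂A₂/∂p − ∂A₁/∂q = -10
∇×A = (p - 6*q, -q + 4, -10)
At (1, -2, -3): (13, 6, -10).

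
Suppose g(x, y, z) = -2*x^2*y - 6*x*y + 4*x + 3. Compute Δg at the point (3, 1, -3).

∂²g/∂x² = -4*y
∂²g/∂y² = 0
∂²g/∂z² = 0
∇²g = -4*y
At (3, 1, -3): -4.

-4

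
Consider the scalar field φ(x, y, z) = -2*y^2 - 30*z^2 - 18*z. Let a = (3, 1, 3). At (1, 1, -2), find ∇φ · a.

∂φ/∂x = 0
∂φ/∂y = -4*y
∂φ/∂z = -60*z - 18
∇φ at (1, 1, -2) = (0, -4, 102)
∇φ · a = (0)(3) + (-4)(1) + (102)(3) = 302

302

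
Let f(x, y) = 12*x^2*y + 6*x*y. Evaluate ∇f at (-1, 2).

∂f/∂x = 24*x*y + 6*y
∂f/∂y = 12*x^2 + 6*x
∇f = (24*x*y + 6*y, 12*x^2 + 6*x)
At (-1, 2): (-36, 6).

(-36, 6)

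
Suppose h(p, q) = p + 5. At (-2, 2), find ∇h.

(1, 0)

∂h/∂p = 1
∂h/∂q = 0
∇h = (1, 0)
At (-2, 2): (1, 0).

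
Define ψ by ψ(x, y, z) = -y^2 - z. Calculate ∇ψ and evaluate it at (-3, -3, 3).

∂ψ/∂x = 0
∂ψ/∂y = -2*y
∂ψ/∂z = -1
∇ψ = (0, -2*y, -1)
At (-3, -3, 3): (0, 6, -1).

(0, 6, -1)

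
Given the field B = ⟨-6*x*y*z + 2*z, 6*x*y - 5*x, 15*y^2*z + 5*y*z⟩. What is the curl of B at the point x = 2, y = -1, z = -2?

(50, 14, -35)

(∇×B)₁ = ∂B₃/∂y − ∂B₂/∂z = 30*y*z + 5*z
(∇×B)₂ = ∂B₁/∂z − ∂B₃/∂x = -6*x*y + 2
(∇×B)₃ = ∂B₂/∂x − ∂B₁/∂y = 6*x*z + 6*y - 5
∇×B = (30*y*z + 5*z, -6*x*y + 2, 6*x*z + 6*y - 5)
At (2, -1, -2): (50, 14, -35).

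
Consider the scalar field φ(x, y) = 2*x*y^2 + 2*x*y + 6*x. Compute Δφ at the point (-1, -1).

∂²φ/∂x² = 0
∂²φ/∂y² = 4*x
∇²φ = 4*x
At (-1, -1): -4.

-4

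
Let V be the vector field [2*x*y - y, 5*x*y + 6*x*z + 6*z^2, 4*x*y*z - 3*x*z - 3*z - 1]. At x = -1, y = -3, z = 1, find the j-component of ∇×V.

15

(∇×V)_2 = ∂V₁/∂z − ∂V₃/∂x
= 0 − (4*y*z - 3*z)
= -4*y*z + 3*z
At (-1, -3, 1): 15.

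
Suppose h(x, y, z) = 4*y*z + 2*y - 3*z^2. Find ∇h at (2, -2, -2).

∂h/∂x = 0
∂h/∂y = 4*z + 2
∂h/∂z = 4*y - 6*z
∇h = (0, 4*z + 2, 4*y - 6*z)
At (2, -2, -2): (0, -6, 4).

(0, -6, 4)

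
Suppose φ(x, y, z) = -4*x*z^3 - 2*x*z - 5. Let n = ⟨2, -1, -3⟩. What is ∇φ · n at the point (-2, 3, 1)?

-96

∂φ/∂x = -4*z^3 - 2*z
∂φ/∂y = 0
∂φ/∂z = -12*x*z^2 - 2*x
∇φ at (-2, 3, 1) = (-6, 0, 28)
∇φ · n = (-6)(2) + (0)(-1) + (28)(-3) = -96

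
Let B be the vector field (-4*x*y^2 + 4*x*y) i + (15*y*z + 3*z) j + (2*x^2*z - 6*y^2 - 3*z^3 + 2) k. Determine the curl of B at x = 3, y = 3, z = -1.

(-84, 12, 60)

(∇×B)₁ = ∂B₃/∂y − ∂B₂/∂z = -27*y - 3
(∇×B)₂ = ∂B₁/∂z − ∂B₃/∂x = -4*x*z
(∇×B)₃ = ∂B₂/∂x − ∂B₁/∂y = 8*x*y - 4*x
∇×B = (-27*y - 3, -4*x*z, 8*x*y - 4*x)
At (3, 3, -1): (-84, 12, 60).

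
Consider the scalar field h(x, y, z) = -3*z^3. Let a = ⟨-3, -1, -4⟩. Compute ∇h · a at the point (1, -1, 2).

∂h/∂x = 0
∂h/∂y = 0
∂h/∂z = -9*z^2
∇h at (1, -1, 2) = (0, 0, -36)
∇h · a = (0)(-3) + (0)(-1) + (-36)(-4) = 144

144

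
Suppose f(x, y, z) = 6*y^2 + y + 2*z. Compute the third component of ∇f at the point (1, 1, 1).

(∇f)_3 = ∂f/∂z = 2
At (1, 1, 1): 2.

2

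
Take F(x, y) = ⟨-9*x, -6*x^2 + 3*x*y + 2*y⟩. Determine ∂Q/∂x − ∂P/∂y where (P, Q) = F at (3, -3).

-45

∂F₂/∂x = -12*x + 3*y
∂F₁/∂y = 0
Scalar curl = -12*x + 3*y
At (3, -3): -45.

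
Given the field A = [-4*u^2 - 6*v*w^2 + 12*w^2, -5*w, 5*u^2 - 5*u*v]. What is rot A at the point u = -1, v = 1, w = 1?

(10, 27, 6)

(∇×A)₁ = ∂A₃/∂v − ∂A₂/∂w = -5*u + 5
(∇×A)₂ = ∂A₁/∂w − ∂A₃/∂u = -10*u - 12*v*w + 5*v + 24*w
(∇×A)₃ = ∂A₂/∂u − ∂A₁/∂v = 6*w^2
∇×A = (-5*u + 5, -10*u - 12*v*w + 5*v + 24*w, 6*w^2)
At (-1, 1, 1): (10, 27, 6).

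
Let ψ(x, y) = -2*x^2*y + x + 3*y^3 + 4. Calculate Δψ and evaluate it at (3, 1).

14

∂²ψ/∂x² = -4*y
∂²ψ/∂y² = 18*y
∇²ψ = 14*y
At (3, 1): 14.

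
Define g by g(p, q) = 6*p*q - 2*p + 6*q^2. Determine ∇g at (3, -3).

∂g/∂p = 6*q - 2
∂g/∂q = 6*p + 12*q
∇g = (6*q - 2, 6*p + 12*q)
At (3, -3): (-20, -18).

(-20, -18)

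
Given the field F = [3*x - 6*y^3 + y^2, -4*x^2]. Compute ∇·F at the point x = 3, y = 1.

∂F₁/∂x = 3
∂F₂/∂y = 0
∇·F = 3
At (3, 1): 3.

3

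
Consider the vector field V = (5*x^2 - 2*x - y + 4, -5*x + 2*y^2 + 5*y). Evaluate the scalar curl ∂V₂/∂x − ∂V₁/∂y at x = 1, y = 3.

∂V₂/∂x = -5
∂V₁/∂y = -1
Scalar curl = -4
At (1, 3): -4.

-4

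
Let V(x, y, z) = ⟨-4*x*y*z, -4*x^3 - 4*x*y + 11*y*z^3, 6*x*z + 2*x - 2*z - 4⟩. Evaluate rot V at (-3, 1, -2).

(-132, 22, -88)

(∇×V)₁ = ∂V₃/∂y − ∂V₂/∂z = -33*y*z^2
(∇×V)₂ = ∂V₁/∂z − ∂V₃/∂x = -4*x*y - 6*z - 2
(∇×V)₃ = ∂V₂/∂x − ∂V₁/∂y = -12*x^2 + 4*x*z - 4*y
∇×V = (-33*y*z^2, -4*x*y - 6*z - 2, -12*x^2 + 4*x*z - 4*y)
At (-3, 1, -2): (-132, 22, -88).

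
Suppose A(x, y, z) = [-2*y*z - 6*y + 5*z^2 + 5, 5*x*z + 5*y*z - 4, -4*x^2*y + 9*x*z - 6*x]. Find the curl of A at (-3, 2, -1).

(-31, -47, -1)

(∇×A)₁ = ∂A₃/∂y − ∂A₂/∂z = -4*x^2 - 5*x - 5*y
(∇×A)₂ = ∂A₁/∂z − ∂A₃/∂x = 8*x*y - 2*y + z + 6
(∇×A)₃ = ∂A₂/∂x − ∂A₁/∂y = 7*z + 6
∇×A = (-4*x^2 - 5*x - 5*y, 8*x*y - 2*y + z + 6, 7*z + 6)
At (-3, 2, -1): (-31, -47, -1).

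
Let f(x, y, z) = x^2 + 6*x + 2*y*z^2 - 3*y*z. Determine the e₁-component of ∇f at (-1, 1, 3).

4

(∇f)_1 = ∂f/∂x = 2*x + 6
At (-1, 1, 3): 4.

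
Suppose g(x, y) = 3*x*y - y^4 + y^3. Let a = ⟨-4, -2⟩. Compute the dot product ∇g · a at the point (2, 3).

114

∂g/∂x = 3*y
∂g/∂y = 3*x - 4*y^3 + 3*y^2
∇g at (2, 3) = (9, -75)
∇g · a = (9)(-4) + (-75)(-2) = 114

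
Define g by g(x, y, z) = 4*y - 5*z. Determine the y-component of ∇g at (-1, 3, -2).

4

(∇g)_2 = ∂g/∂y = 4
At (-1, 3, -2): 4.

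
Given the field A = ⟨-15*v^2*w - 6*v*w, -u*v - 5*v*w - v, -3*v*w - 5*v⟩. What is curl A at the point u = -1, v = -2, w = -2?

(-9, -48, 110)

(∇×A)₁ = ∂A₃/∂v − ∂A₂/∂w = 5*v - 3*w - 5
(∇×A)₂ = ∂A₁/∂w − ∂A₃/∂u = -15*v^2 - 6*v
(∇×A)₃ = ∂A₂/∂u − ∂A₁/∂v = 30*v*w - v + 6*w
∇×A = (5*v - 3*w - 5, -15*v^2 - 6*v, 30*v*w - v + 6*w)
At (-1, -2, -2): (-9, -48, 110).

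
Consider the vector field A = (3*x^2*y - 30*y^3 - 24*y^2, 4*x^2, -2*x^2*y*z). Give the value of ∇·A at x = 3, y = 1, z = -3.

0

∂A₁/∂x = 6*x*y
∂A₂/∂y = 0
∂A₃/∂z = -2*x^2*y
∇·A = -2*x^2*y + 6*x*y
At (3, 1, -3): 0.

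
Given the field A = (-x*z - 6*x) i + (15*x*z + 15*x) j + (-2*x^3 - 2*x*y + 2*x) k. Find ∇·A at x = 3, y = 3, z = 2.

-8

∂A₁/∂x = -z - 6
∂A₂/∂y = 0
∂A₃/∂z = 0
∇·A = -z - 6
At (3, 3, 2): -8.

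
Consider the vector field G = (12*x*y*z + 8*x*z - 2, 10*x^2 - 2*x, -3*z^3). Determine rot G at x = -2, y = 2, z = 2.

(0, -64, 6)

(∇×G)₁ = ∂G₃/∂y − ∂G₂/∂z = 0
(∇×G)₂ = ∂G₁/∂z − ∂G₃/∂x = 12*x*y + 8*x
(∇×G)₃ = ∂G₂/∂x − ∂G₁/∂y = -12*x*z + 20*x - 2
∇×G = (0, 12*x*y + 8*x, -12*x*z + 20*x - 2)
At (-2, 2, 2): (0, -64, 6).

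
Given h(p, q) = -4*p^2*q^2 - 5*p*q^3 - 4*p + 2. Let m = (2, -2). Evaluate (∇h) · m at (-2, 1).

∂h/∂p = -8*p*q^2 - 5*q^3 - 4
∂h/∂q = -8*p^2*q - 15*p*q^2
∇h at (-2, 1) = (7, -2)
∇h · m = (7)(2) + (-2)(-2) = 18

18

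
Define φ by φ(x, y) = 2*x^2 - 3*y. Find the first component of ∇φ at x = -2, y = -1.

(∇φ)_1 = ∂φ/∂x = 4*x
At (-2, -1): -8.

-8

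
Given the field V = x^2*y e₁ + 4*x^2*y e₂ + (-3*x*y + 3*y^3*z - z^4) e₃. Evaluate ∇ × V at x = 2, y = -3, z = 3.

(∇×V)₁ = ∂V₃/∂y − ∂V₂/∂z = -3*x + 9*y^2*z
(∇×V)₂ = ∂V₁/∂z − ∂V₃/∂x = 3*y
(∇×V)₃ = ∂V₂/∂x − ∂V₁/∂y = -x^2 + 8*x*y
∇×V = (-3*x + 9*y^2*z, 3*y, -x^2 + 8*x*y)
At (2, -3, 3): (237, -9, -52).

(237, -9, -52)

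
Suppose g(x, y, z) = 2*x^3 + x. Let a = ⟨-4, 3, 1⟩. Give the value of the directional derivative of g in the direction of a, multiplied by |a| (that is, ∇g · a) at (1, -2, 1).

-28

∂g/∂x = 6*x^2 + 1
∂g/∂y = 0
∂g/∂z = 0
∇g at (1, -2, 1) = (7, 0, 0)
∇g · a = (7)(-4) + (0)(3) + (0)(1) = -28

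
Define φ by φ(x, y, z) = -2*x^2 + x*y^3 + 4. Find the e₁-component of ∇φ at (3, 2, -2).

(∇φ)_1 = ∂φ/∂x = -4*x + y^3
At (3, 2, -2): -4.

-4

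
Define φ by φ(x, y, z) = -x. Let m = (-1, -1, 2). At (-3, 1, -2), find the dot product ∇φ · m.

∂φ/∂x = -1
∂φ/∂y = 0
∂φ/∂z = 0
∇φ at (-3, 1, -2) = (-1, 0, 0)
∇φ · m = (-1)(-1) + (0)(-1) + (0)(2) = 1

1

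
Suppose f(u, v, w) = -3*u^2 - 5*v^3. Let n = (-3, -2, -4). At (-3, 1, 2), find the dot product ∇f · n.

∂f/∂u = -6*u
∂f/∂v = -15*v^2
∂f/∂w = 0
∇f at (-3, 1, 2) = (18, -15, 0)
∇f · n = (18)(-3) + (-15)(-2) + (0)(-4) = -24

-24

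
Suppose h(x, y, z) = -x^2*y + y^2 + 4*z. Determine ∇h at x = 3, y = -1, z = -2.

∂h/∂x = -2*x*y
∂h/∂y = -x^2 + 2*y
∂h/∂z = 4
∇h = (-2*x*y, -x^2 + 2*y, 4)
At (3, -1, -2): (6, -11, 4).

(6, -11, 4)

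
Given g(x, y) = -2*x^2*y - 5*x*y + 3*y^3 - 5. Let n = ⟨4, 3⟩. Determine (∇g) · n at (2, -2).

158

∂g/∂x = -4*x*y - 5*y
∂g/∂y = -2*x^2 - 5*x + 9*y^2
∇g at (2, -2) = (26, 18)
∇g · n = (26)(4) + (18)(3) = 158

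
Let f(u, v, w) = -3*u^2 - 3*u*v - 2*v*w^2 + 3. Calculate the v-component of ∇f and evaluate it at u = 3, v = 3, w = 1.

-11

(∇f)_2 = ∂f/∂v = -3*u - 2*w^2
At (3, 3, 1): -11.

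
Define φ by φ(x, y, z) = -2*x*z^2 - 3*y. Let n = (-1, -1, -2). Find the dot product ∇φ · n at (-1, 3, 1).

-3

∂φ/∂x = -2*z^2
∂φ/∂y = -3
∂φ/∂z = -4*x*z
∇φ at (-1, 3, 1) = (-2, -3, 4)
∇φ · n = (-2)(-1) + (-3)(-1) + (4)(-2) = -3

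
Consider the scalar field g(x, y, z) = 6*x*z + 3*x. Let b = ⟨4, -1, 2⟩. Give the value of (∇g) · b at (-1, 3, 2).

48

∂g/∂x = 6*z + 3
∂g/∂y = 0
∂g/∂z = 6*x
∇g at (-1, 3, 2) = (15, 0, -6)
∇g · b = (15)(4) + (0)(-1) + (-6)(2) = 48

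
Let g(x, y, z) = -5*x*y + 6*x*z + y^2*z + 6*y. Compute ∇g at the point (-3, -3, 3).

∂g/∂x = -5*y + 6*z
∂g/∂y = -5*x + 2*y*z + 6
∂g/∂z = 6*x + y^2
∇g = (-5*y + 6*z, -5*x + 2*y*z + 6, 6*x + y^2)
At (-3, -3, 3): (33, 3, -9).

(33, 3, -9)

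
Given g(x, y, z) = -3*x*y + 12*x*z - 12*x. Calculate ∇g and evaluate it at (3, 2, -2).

∂g/∂x = -3*y + 12*z - 12
∂g/∂y = -3*x
∂g/∂z = 12*x
∇g = (-3*y + 12*z - 12, -3*x, 12*x)
At (3, 2, -2): (-42, -9, 36).

(-42, -9, 36)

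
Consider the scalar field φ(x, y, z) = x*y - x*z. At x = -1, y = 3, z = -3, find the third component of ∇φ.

(∇φ)_3 = ∂φ/∂z = -x
At (-1, 3, -3): 1.

1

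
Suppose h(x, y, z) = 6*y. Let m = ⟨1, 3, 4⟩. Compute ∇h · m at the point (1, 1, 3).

∂h/∂x = 0
∂h/∂y = 6
∂h/∂z = 0
∇h at (1, 1, 3) = (0, 6, 0)
∇h · m = (0)(1) + (6)(3) + (0)(4) = 18

18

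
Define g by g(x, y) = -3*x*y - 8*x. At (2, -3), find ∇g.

(1, -6)

∂g/∂x = -3*y - 8
∂g/∂y = -3*x
∇g = (-3*y - 8, -3*x)
At (2, -3): (1, -6).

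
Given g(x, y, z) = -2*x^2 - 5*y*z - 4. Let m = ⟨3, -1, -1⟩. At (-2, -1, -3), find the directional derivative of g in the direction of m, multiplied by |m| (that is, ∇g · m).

∂g/∂x = -4*x
∂g/∂y = -5*z
∂g/∂z = -5*y
∇g at (-2, -1, -3) = (8, 15, 5)
∇g · m = (8)(3) + (15)(-1) + (5)(-1) = 4

4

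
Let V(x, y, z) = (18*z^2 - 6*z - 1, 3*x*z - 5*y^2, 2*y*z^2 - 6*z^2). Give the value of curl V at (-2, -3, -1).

(∇×V)₁ = ∂V₃/∂y − ∂V₂/∂z = -3*x + 2*z^2
(∇×V)₂ = ∂V₁/∂z − ∂V₃/∂x = 36*z - 6
(∇×V)₃ = ∂V₂/∂x − ∂V₁/∂y = 3*z
∇×V = (-3*x + 2*z^2, 36*z - 6, 3*z)
At (-2, -3, -1): (8, -42, -3).

(8, -42, -3)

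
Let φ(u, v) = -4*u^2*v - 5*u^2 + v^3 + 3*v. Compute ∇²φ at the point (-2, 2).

∂²φ/∂u² = -2*(4*v + 5)
∂²φ/∂v² = 6*v
∇²φ = -2*v - 10
At (-2, 2): -14.

-14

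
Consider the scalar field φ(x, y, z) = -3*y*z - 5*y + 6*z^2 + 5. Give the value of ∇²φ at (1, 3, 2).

∂²φ/∂x² = 0
∂²φ/∂y² = 0
∂²φ/∂z² = 12
∇²φ = 12
At (1, 3, 2): 12.

12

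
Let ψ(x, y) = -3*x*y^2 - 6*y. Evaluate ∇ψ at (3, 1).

(-3, -24)

∂ψ/∂x = -3*y^2
∂ψ/∂y = -6*x*y - 6
∇ψ = (-3*y^2, -6*x*y - 6)
At (3, 1): (-3, -24).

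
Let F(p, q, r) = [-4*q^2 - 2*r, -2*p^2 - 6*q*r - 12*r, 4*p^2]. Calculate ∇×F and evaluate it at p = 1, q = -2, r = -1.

(0, -10, -20)

(∇×F)₁ = ∂F₃/∂q − ∂F₂/∂r = 6*q + 12
(∇×F)₂ = ∂F₁/∂r − ∂F₃/∂p = -8*p - 2
(∇×F)₃ = ∂F₂/∂p − ∂F₁/∂q = -4*p + 8*q
∇×F = (6*q + 12, -8*p - 2, -4*p + 8*q)
At (1, -2, -1): (0, -10, -20).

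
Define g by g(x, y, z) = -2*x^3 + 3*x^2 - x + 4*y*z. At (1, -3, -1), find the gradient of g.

(-1, -4, -12)

∂g/∂x = -6*x^2 + 6*x - 1
∂g/∂y = 4*z
∂g/∂z = 4*y
∇g = (-6*x^2 + 6*x - 1, 4*z, 4*y)
At (1, -3, -1): (-1, -4, -12).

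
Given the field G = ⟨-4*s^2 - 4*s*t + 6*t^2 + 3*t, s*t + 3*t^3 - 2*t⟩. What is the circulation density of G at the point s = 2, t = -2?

27

∂G₂/∂s = t
∂G₁/∂t = -4*s + 12*t + 3
Scalar curl = 4*s - 11*t - 3
At (2, -2): 27.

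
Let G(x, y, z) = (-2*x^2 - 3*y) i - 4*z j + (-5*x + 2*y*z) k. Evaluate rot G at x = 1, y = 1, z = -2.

(∇×G)₁ = ∂G₃/∂y − ∂G₂/∂z = 2*z + 4
(∇×G)₂ = ∂G₁/∂z − ∂G₃/∂x = 5
(∇×G)₃ = ∂G₂/∂x − ∂G₁/∂y = 3
∇×G = (2*z + 4, 5, 3)
At (1, 1, -2): (0, 5, 3).

(0, 5, 3)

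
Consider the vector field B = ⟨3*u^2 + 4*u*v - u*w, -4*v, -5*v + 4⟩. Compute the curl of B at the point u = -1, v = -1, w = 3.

(-5, 1, 4)

(∇×B)₁ = ∂B₃/∂v − ∂B₂/∂w = -5
(∇×B)₂ = ∂B₁/∂w − ∂B₃/∂u = -u
(∇×B)₃ = ∂B₂/∂u − ∂B₁/∂v = -4*u
∇×B = (-5, -u, -4*u)
At (-1, -1, 3): (-5, 1, 4).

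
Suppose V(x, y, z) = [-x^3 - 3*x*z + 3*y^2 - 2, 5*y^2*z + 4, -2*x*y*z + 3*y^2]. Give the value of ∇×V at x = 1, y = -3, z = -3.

(-57, 15, 18)

(∇×V)₁ = ∂V₃/∂y − ∂V₂/∂z = -2*x*z - 5*y^2 + 6*y
(∇×V)₂ = ∂V₁/∂z − ∂V₃/∂x = -3*x + 2*y*z
(∇×V)₃ = ∂V₂/∂x − ∂V₁/∂y = -6*y
∇×V = (-2*x*z - 5*y^2 + 6*y, -3*x + 2*y*z, -6*y)
At (1, -3, -3): (-57, 15, 18).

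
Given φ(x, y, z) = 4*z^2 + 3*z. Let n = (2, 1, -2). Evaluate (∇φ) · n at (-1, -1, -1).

∂φ/∂x = 0
∂φ/∂y = 0
∂φ/∂z = 8*z + 3
∇φ at (-1, -1, -1) = (0, 0, -5)
∇φ · n = (0)(2) + (0)(1) + (-5)(-2) = 10

10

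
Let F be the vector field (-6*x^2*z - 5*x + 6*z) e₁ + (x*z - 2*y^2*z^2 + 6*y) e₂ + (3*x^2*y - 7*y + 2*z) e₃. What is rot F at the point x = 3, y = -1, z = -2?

(∇×F)₁ = ∂F₃/∂y − ∂F₂/∂z = 3*x^2 - x + 4*y^2*z - 7
(∇×F)₂ = ∂F₁/∂z − ∂F₃/∂x = -6*x^2 - 6*x*y + 6
(∇×F)₃ = ∂F₂/∂x − ∂F₁/∂y = z
∇×F = (3*x^2 - x + 4*y^2*z - 7, -6*x^2 - 6*x*y + 6, z)
At (3, -1, -2): (9, -30, -2).

(9, -30, -2)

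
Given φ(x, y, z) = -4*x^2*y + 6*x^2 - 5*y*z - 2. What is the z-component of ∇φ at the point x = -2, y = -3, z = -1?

(∇φ)_3 = ∂φ/∂z = -5*y
At (-2, -3, -1): 15.

15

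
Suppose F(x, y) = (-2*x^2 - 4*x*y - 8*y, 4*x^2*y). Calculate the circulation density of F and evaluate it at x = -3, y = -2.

∂F₂/∂x = 8*x*y
∂F₁/∂y = -4*x - 8
Scalar curl = 8*x*y + 4*x + 8
At (-3, -2): 44.

44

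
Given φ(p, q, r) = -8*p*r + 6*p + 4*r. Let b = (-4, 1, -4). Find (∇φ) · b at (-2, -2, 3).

∂φ/∂p = -8*r + 6
∂φ/∂q = 0
∂φ/∂r = -8*p + 4
∇φ at (-2, -2, 3) = (-18, 0, 20)
∇φ · b = (-18)(-4) + (0)(1) + (20)(-4) = -8

-8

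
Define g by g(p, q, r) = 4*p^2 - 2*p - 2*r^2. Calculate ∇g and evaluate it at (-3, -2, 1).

∂g/∂p = 8*p - 2
∂g/∂q = 0
∂g/∂r = -4*r
∇g = (8*p - 2, 0, -4*r)
At (-3, -2, 1): (-26, 0, -4).

(-26, 0, -4)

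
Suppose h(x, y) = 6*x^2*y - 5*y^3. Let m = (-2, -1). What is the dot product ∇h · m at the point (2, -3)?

∂h/∂x = 12*x*y
∂h/∂y = 6*x^2 - 15*y^2
∇h at (2, -3) = (-72, -111)
∇h · m = (-72)(-2) + (-111)(-1) = 255

255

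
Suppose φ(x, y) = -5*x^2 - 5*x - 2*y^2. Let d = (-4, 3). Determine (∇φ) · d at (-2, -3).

∂φ/∂x = -10*x - 5
∂φ/∂y = -4*y
∇φ at (-2, -3) = (15, 12)
∇φ · d = (15)(-4) + (12)(3) = -24

-24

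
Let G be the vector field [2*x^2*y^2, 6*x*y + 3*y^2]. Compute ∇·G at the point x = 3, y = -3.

∂G₁/∂x = 4*x*y^2
∂G₂/∂y = 6*x + 6*y
∇·G = 4*x*y^2 + 6*x + 6*y
At (3, -3): 108.

108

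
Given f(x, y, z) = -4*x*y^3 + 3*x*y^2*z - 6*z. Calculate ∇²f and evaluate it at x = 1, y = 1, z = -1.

∂²f/∂x² = 0
∂²f/∂y² = 6*x*(-4*y + z)
∂²f/∂z² = 0
∇²f = -24*x*y + 6*x*z
At (1, 1, -1): -30.

-30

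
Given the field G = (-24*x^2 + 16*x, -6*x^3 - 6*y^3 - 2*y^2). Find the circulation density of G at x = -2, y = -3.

∂G₂/∂x = -18*x^2
∂G₁/∂y = 0
Scalar curl = -18*x^2
At (-2, -3): -72.

-72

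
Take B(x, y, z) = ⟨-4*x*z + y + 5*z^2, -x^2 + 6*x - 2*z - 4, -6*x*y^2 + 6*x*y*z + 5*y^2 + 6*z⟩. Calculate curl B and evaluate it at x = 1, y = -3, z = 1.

(∇×B)₁ = ∂B₃/∂y − ∂B₂/∂z = -12*x*y + 6*x*z + 10*y + 2
(∇×B)₂ = ∂B₁/∂z − ∂B₃/∂x = -4*x + 6*y^2 - 6*y*z + 10*z
(∇×B)₃ = ∂B₂/∂x − ∂B₁/∂y = -2*x + 5
∇×B = (-12*x*y + 6*x*z + 10*y + 2, -4*x + 6*y^2 - 6*y*z + 10*z, -2*x + 5)
At (1, -3, 1): (14, 78, 3).

(14, 78, 3)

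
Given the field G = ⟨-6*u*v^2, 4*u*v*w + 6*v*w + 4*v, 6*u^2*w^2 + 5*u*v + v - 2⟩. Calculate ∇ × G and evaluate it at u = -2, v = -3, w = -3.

(∇×G)₁ = ∂G₃/∂v − ∂G₂/∂w = -4*u*v + 5*u - 6*v + 1
(∇×G)₂ = ∂G₁/∂w − ∂G₃/∂u = -12*u*w^2 - 5*v
(∇×G)₃ = ∂G₂/∂u − ∂G₁/∂v = 12*u*v + 4*v*w
∇×G = (-4*u*v + 5*u - 6*v + 1, -12*u*w^2 - 5*v, 12*u*v + 4*v*w)
At (-2, -3, -3): (-15, 231, 108).

(-15, 231, 108)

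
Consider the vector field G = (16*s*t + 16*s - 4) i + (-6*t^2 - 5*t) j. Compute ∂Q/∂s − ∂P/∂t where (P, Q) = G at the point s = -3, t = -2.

48

∂G₂/∂s = 0
∂G₁/∂t = 16*s
Scalar curl = -16*s
At (-3, -2): 48.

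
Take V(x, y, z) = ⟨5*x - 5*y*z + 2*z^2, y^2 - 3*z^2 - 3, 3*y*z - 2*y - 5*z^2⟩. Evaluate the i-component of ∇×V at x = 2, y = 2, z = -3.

(∇×V)_1 = ∂V₃/∂y − ∂V₂/∂z
= 3*z - 2 − (-6*z)
= 9*z - 2
At (2, 2, -3): -29.

-29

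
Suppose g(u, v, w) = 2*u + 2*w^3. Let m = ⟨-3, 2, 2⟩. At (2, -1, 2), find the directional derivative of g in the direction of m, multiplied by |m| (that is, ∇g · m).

∂g/∂u = 2
∂g/∂v = 0
∂g/∂w = 6*w^2
∇g at (2, -1, 2) = (2, 0, 24)
∇g · m = (2)(-3) + (0)(2) + (24)(2) = 42

42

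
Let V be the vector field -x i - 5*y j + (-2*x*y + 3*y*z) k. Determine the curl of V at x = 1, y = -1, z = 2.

(∇×V)₁ = ∂V₃/∂y − ∂V₂/∂z = -2*x + 3*z
(∇×V)₂ = ∂V₁/∂z − ∂V₃/∂x = 2*y
(∇×V)₃ = ∂V₂/∂x − ∂V₁/∂y = 0
∇×V = (-2*x + 3*z, 2*y, 0)
At (1, -1, 2): (4, -2, 0).

(4, -2, 0)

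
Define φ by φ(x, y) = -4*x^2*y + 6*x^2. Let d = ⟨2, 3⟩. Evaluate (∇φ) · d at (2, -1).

32

∂φ/∂x = -8*x*y + 12*x
∂φ/∂y = -4*x^2
∇φ at (2, -1) = (40, -16)
∇φ · d = (40)(2) + (-16)(3) = 32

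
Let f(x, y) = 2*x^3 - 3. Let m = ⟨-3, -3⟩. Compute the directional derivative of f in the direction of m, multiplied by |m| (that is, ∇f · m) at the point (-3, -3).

-162

∂f/∂x = 6*x^2
∂f/∂y = 0
∇f at (-3, -3) = (54, 0)
∇f · m = (54)(-3) + (0)(-3) = -162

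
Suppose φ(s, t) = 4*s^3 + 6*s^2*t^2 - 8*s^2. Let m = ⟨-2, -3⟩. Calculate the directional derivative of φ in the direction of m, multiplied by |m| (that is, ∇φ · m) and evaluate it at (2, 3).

-896

∂φ/∂s = 12*s^2 + 12*s*t^2 - 16*s
∂φ/∂t = 12*s^2*t
∇φ at (2, 3) = (232, 144)
∇φ · m = (232)(-2) + (144)(-3) = -896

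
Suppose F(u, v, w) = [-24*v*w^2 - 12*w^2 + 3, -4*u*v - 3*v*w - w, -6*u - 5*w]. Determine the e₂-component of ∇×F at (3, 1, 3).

(∇×F)_2 = ∂F₁/∂w − ∂F₃/∂u
= -48*v*w - 24*w − (-6)
= -48*v*w - 24*w + 6
At (3, 1, 3): -210.

-210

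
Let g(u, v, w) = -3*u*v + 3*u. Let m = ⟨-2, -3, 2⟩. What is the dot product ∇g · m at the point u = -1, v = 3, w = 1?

∂g/∂u = -3*v + 3
∂g/∂v = -3*u
∂g/∂w = 0
∇g at (-1, 3, 1) = (-6, 3, 0)
∇g · m = (-6)(-2) + (3)(-3) + (0)(2) = 3

3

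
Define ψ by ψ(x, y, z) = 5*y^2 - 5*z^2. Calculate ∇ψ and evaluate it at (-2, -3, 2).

∂ψ/∂x = 0
∂ψ/∂y = 10*y
∂ψ/∂z = -10*z
∇ψ = (0, 10*y, -10*z)
At (-2, -3, 2): (0, -30, -20).

(0, -30, -20)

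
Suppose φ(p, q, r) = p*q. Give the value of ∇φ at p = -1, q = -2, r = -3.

(-2, -1, 0)

∂φ/∂p = q
∂φ/∂q = p
∂φ/∂r = 0
∇φ = (q, p, 0)
At (-1, -2, -3): (-2, -1, 0).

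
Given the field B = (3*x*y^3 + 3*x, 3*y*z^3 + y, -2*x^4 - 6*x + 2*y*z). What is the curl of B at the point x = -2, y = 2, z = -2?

(-76, -58, 72)

(∇×B)₁ = ∂B₃/∂y − ∂B₂/∂z = -9*y*z^2 + 2*z
(∇×B)₂ = ∂B₁/∂z − ∂B₃/∂x = 8*x^3 + 6
(∇×B)₃ = ∂B₂/∂x − ∂B₁/∂y = -9*x*y^2
∇×B = (-9*y*z^2 + 2*z, 8*x^3 + 6, -9*x*y^2)
At (-2, 2, -2): (-76, -58, 72).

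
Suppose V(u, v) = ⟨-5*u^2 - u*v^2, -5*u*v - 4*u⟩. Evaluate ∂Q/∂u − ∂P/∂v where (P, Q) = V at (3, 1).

∂V₂/∂u = -5*v - 4
∂V₁/∂v = -2*u*v
Scalar curl = 2*u*v - 5*v - 4
At (3, 1): -3.

-3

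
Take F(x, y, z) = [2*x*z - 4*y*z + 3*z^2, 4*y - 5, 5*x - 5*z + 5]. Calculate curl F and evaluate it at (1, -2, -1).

(0, -1, -4)

(∇×F)₁ = ∂F₃/∂y − ∂F₂/∂z = 0
(∇×F)₂ = ∂F₁/∂z − ∂F₃/∂x = 2*x - 4*y + 6*z - 5
(∇×F)₃ = ∂F₂/∂x − ∂F₁/∂y = 4*z
∇×F = (0, 2*x - 4*y + 6*z - 5, 4*z)
At (1, -2, -1): (0, -1, -4).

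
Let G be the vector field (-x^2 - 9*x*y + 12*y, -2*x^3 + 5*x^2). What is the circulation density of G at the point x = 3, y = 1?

∂G₂/∂x = -6*x^2 + 10*x
∂G₁/∂y = -9*x + 12
Scalar curl = -6*x^2 + 19*x - 12
At (3, 1): -9.

-9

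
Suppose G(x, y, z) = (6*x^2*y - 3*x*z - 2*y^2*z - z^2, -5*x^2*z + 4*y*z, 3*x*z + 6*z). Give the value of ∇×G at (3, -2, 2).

(∇×G)₁ = ∂G₃/∂y − ∂G₂/∂z = 5*x^2 - 4*y
(∇×G)₂ = ∂G₁/∂z − ∂G₃/∂x = -3*x - 2*y^2 - 5*z
(∇×G)₃ = ∂G₂/∂x − ∂G₁/∂y = -6*x^2 - 10*x*z + 4*y*z
∇×G = (5*x^2 - 4*y, -3*x - 2*y^2 - 5*z, -6*x^2 - 10*x*z + 4*y*z)
At (3, -2, 2): (53, -27, -130).

(53, -27, -130)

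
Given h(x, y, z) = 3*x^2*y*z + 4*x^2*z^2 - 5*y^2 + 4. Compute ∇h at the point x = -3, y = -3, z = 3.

∂h/∂x = 6*x*y*z + 8*x*z^2
∂h/∂y = 3*x^2*z - 10*y
∂h/∂z = 3*x^2*y + 8*x^2*z
∇h = (6*x*y*z + 8*x*z^2, 3*x^2*z - 10*y, 3*x^2*y + 8*x^2*z)
At (-3, -3, 3): (-54, 111, 135).

(-54, 111, 135)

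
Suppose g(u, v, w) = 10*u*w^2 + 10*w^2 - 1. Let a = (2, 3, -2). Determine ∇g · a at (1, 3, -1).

100

∂g/∂u = 10*w^2
∂g/∂v = 0
∂g/∂w = 20*u*w + 20*w
∇g at (1, 3, -1) = (10, 0, -40)
∇g · a = (10)(2) + (0)(3) + (-40)(-2) = 100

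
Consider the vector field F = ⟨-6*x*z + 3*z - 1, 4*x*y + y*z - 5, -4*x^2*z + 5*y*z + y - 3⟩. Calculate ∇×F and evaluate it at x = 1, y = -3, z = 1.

(∇×F)₁ = ∂F₃/∂y − ∂F₂/∂z = -y + 5*z + 1
(∇×F)₂ = ∂F₁/∂z − ∂F₃/∂x = 8*x*z - 6*x + 3
(∇×F)₃ = ∂F₂/∂x − ∂F₁/∂y = 4*y
∇×F = (-y + 5*z + 1, 8*x*z - 6*x + 3, 4*y)
At (1, -3, 1): (9, 5, -12).

(9, 5, -12)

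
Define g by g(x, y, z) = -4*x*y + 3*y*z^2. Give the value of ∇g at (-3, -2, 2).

(8, 24, -24)

∂g/∂x = -4*y
∂g/∂y = -4*x + 3*z^2
∂g/∂z = 6*y*z
∇g = (-4*y, -4*x + 3*z^2, 6*y*z)
At (-3, -2, 2): (8, 24, -24).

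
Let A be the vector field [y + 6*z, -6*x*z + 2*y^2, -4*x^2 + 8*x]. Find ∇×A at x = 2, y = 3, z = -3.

(12, 14, 17)

(∇×A)₁ = ∂A₃/∂y − ∂A₂/∂z = 6*x
(∇×A)₂ = ∂A₁/∂z − ∂A₃/∂x = 8*x - 2
(∇×A)₃ = ∂A₂/∂x − ∂A₁/∂y = -6*z - 1
∇×A = (6*x, 8*x - 2, -6*z - 1)
At (2, 3, -3): (12, 14, 17).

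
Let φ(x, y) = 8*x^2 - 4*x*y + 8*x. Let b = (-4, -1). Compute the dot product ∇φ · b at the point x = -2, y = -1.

72

∂φ/∂x = 16*x - 4*y + 8
∂φ/∂y = -4*x
∇φ at (-2, -1) = (-20, 8)
∇φ · b = (-20)(-4) + (8)(-1) = 72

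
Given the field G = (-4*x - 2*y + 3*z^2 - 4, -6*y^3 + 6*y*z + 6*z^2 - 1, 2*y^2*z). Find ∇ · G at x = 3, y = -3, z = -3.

∂G₁/∂x = -4
∂G₂/∂y = -18*y^2 + 6*z
∂G₃/∂z = 2*y^2
∇·G = -16*y^2 + 6*z - 4
At (3, -3, -3): -166.

-166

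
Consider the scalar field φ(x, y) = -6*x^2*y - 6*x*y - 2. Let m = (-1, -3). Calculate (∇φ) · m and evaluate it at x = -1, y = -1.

6

∂φ/∂x = -12*x*y - 6*y
∂φ/∂y = -6*x^2 - 6*x
∇φ at (-1, -1) = (-6, 0)
∇φ · m = (-6)(-1) + (0)(-3) = 6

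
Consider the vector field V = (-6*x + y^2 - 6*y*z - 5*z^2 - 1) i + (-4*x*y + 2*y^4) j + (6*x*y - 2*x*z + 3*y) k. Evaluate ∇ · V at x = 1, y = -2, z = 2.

∂V₁/∂x = -6
∂V₂/∂y = -4*x + 8*y^3
∂V₃/∂z = -2*x
∇·V = -6*x + 8*y^3 - 6
At (1, -2, 2): -76.

-76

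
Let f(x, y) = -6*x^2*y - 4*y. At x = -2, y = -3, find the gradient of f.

(-72, -28)

∂f/∂x = -12*x*y
∂f/∂y = -6*x^2 - 4
∇f = (-12*x*y, -6*x^2 - 4)
At (-2, -3): (-72, -28).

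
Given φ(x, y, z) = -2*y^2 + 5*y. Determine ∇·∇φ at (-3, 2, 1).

-4

∂²φ/∂x² = 0
∂²φ/∂y² = -4
∂²φ/∂z² = 0
∇²φ = -4
At (-3, 2, 1): -4.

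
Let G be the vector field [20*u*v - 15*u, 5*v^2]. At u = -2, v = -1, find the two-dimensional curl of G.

40

∂G₂/∂u = 0
∂G₁/∂v = 20*u
Scalar curl = -20*u
At (-2, -1): 40.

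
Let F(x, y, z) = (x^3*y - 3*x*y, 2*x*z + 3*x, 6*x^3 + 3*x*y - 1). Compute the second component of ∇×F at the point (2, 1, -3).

(∇×F)_2 = ∂F₁/∂z − ∂F₃/∂x
= 0 − (18*x^2 + 3*y)
= -18*x^2 - 3*y
At (2, 1, -3): -75.

-75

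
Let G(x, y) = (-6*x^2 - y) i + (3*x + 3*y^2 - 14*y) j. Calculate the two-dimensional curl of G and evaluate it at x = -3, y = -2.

∂G₂/∂x = 3
∂G₁/∂y = -1
Scalar curl = 4
At (-3, -2): 4.

4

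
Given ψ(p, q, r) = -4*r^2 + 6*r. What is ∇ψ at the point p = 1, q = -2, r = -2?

∂ψ/∂p = 0
∂ψ/∂q = 0
∂ψ/∂r = -8*r + 6
∇ψ = (0, 0, -8*r + 6)
At (1, -2, -2): (0, 0, 22).

(0, 0, 22)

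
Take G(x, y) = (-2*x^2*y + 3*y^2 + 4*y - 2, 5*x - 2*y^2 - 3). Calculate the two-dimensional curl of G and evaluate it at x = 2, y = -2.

∂G₂/∂x = 5
∂G₁/∂y = -2*x^2 + 6*y + 4
Scalar curl = 2*x^2 - 6*y + 1
At (2, -2): 21.

21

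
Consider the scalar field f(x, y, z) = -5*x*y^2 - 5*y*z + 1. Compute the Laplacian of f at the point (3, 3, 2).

-30

∂²f/∂x² = 0
∂²f/∂y² = -10*x
∂²f/∂z² = 0
∇²f = -10*x
At (3, 3, 2): -30.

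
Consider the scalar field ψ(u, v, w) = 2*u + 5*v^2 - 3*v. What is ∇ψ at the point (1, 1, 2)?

(2, 7, 0)

∂ψ/∂u = 2
∂ψ/∂v = 10*v - 3
∂ψ/∂w = 0
∇ψ = (2, 10*v - 3, 0)
At (1, 1, 2): (2, 7, 0).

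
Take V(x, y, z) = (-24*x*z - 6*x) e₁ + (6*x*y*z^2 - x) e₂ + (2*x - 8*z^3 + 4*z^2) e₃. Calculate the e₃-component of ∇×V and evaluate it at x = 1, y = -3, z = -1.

-19

(∇×V)_3 = ∂V₂/∂x − ∂V₁/∂y
= 6*y*z^2 - 1 − (0)
= 6*y*z^2 - 1
At (1, -3, -1): -19.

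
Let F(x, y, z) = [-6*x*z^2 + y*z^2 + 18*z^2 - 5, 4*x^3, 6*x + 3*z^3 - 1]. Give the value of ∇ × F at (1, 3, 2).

(0, 54, 8)

(∇×F)₁ = ∂F₃/∂y − ∂F₂/∂z = 0
(∇×F)₂ = ∂F₁/∂z − ∂F₃/∂x = -12*x*z + 2*y*z + 36*z - 6
(∇×F)₃ = ∂F₂/∂x − ∂F₁/∂y = 12*x^2 - z^2
∇×F = (0, -12*x*z + 2*y*z + 36*z - 6, 12*x^2 - z^2)
At (1, 3, 2): (0, 54, 8).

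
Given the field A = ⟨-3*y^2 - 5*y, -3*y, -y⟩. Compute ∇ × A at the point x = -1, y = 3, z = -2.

(∇×A)₁ = ∂A₃/∂y − ∂A₂/∂z = -1
(∇×A)₂ = ∂A₁/∂z − ∂A₃/∂x = 0
(∇×A)₃ = ∂A₂/∂x − ∂A₁/∂y = 6*y + 5
∇×A = (-1, 0, 6*y + 5)
At (-1, 3, -2): (-1, 0, 23).

(-1, 0, 23)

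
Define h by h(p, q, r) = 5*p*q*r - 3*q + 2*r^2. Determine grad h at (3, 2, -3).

(-30, -48, 18)

∂h/∂p = 5*q*r
∂h/∂q = 5*p*r - 3
∂h/∂r = 5*p*q + 4*r
∇h = (5*q*r, 5*p*r - 3, 5*p*q + 4*r)
At (3, 2, -3): (-30, -48, 18).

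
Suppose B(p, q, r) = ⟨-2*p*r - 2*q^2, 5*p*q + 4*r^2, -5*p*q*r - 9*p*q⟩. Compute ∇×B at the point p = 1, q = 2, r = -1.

(∇×B)₁ = ∂B₃/∂q − ∂B₂/∂r = -5*p*r - 9*p - 8*r
(∇×B)₂ = ∂B₁/∂r − ∂B₃/∂p = -2*p + 5*q*r + 9*q
(∇×B)₃ = ∂B₂/∂p − ∂B₁/∂q = 9*q
∇×B = (-5*p*r - 9*p - 8*r, -2*p + 5*q*r + 9*q, 9*q)
At (1, 2, -1): (4, 6, 18).

(4, 6, 18)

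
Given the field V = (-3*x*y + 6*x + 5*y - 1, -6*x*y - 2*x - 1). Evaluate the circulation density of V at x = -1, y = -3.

8

∂V₂/∂x = -6*y - 2
∂V₁/∂y = -3*x + 5
Scalar curl = 3*x - 6*y - 7
At (-1, -3): 8.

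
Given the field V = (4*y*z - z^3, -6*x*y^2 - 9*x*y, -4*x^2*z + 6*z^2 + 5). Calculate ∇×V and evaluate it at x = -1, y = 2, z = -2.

(∇×V)₁ = ∂V₃/∂y − ∂V₂/∂z = 0
(∇×V)₂ = ∂V₁/∂z − ∂V₃/∂x = 8*x*z + 4*y - 3*z^2
(∇×V)₃ = ∂V₂/∂x − ∂V₁/∂y = -6*y^2 - 9*y - 4*z
∇×V = (0, 8*x*z + 4*y - 3*z^2, -6*y^2 - 9*y - 4*z)
At (-1, 2, -2): (0, 12, -34).

(0, 12, -34)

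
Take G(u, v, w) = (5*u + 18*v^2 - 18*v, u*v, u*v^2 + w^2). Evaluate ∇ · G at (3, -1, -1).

∂G₁/∂u = 5
∂G₂/∂v = u
∂G₃/∂w = 2*w
∇·G = u + 2*w + 5
At (3, -1, -1): 6.

6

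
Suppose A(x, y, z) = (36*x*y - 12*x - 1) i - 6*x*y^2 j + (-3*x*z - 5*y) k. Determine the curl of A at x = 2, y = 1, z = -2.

(∇×A)₁ = ∂A₃/∂y − ∂A₂/∂z = -5
(∇×A)₂ = ∂A₁/∂z − ∂A₃/∂x = 3*z
(∇×A)₃ = ∂A₂/∂x − ∂A₁/∂y = -36*x - 6*y^2
∇×A = (-5, 3*z, -36*x - 6*y^2)
At (2, 1, -2): (-5, -6, -78).

(-5, -6, -78)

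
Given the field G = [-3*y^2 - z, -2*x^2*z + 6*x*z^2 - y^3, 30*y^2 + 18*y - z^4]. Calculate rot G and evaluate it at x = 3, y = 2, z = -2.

(∇×G)₁ = ∂G₃/∂y − ∂G₂/∂z = 2*x^2 - 12*x*z + 60*y + 18
(∇×G)₂ = ∂G₁/∂z − ∂G₃/∂x = -1
(∇×G)₃ = ∂G₂/∂x − ∂G₁/∂y = -4*x*z + 6*y + 6*z^2
∇×G = (2*x^2 - 12*x*z + 60*y + 18, -1, -4*x*z + 6*y + 6*z^2)
At (3, 2, -2): (228, -1, 60).

(228, -1, 60)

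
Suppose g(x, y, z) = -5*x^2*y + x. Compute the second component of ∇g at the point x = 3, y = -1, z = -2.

(∇g)_2 = ∂g/∂y = -5*x^2
At (3, -1, -2): -45.

-45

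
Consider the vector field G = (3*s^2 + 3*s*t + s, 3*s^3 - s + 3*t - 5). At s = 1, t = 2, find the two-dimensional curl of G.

∂G₂/∂s = 9*s^2 - 1
∂G₁/∂t = 3*s
Scalar curl = 9*s^2 - 3*s - 1
At (1, 2): 5.

5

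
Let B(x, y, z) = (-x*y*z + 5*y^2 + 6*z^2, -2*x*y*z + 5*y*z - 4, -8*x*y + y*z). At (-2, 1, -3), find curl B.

(∇×B)₁ = ∂B₃/∂y − ∂B₂/∂z = 2*x*y - 8*x - 5*y + z
(∇×B)₂ = ∂B₁/∂z − ∂B₃/∂x = -x*y + 8*y + 12*z
(∇×B)₃ = ∂B₂/∂x − ∂B₁/∂y = x*z - 2*y*z - 10*y
∇×B = (2*x*y - 8*x - 5*y + z, -x*y + 8*y + 12*z, x*z - 2*y*z - 10*y)
At (-2, 1, -3): (4, -26, 2).

(4, -26, 2)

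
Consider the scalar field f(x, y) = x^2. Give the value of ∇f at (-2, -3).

∂f/∂x = 2*x
∂f/∂y = 0
∇f = (2*x, 0)
At (-2, -3): (-4, 0).

(-4, 0)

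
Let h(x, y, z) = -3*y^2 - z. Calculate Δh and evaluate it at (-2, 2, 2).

∂²h/∂x² = 0
∂²h/∂y² = -6
∂²h/∂z² = 0
∇²h = -6
At (-2, 2, 2): -6.

-6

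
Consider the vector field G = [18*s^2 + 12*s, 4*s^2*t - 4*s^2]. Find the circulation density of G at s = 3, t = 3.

∂G₂/∂s = 8*s*t - 8*s
∂G₁/∂t = 0
Scalar curl = 8*s*t - 8*s
At (3, 3): 48.

48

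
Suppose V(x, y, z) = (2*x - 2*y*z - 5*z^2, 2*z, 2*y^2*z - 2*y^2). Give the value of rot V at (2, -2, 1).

(-2, -6, 2)

(∇×V)₁ = ∂V₃/∂y − ∂V₂/∂z = 4*y*z - 4*y - 2
(∇×V)₂ = ∂V₁/∂z − ∂V₃/∂x = -2*y - 10*z
(∇×V)₃ = ∂V₂/∂x − ∂V₁/∂y = 2*z
∇×V = (4*y*z - 4*y - 2, -2*y - 10*z, 2*z)
At (2, -2, 1): (-2, -6, 2).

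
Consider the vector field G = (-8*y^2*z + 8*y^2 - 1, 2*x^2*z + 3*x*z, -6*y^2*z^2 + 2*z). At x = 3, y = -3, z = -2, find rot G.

(117, -72, 114)

(∇×G)₁ = ∂G₃/∂y − ∂G₂/∂z = -2*x^2 - 3*x - 12*y*z^2
(∇×G)₂ = ∂G₁/∂z − ∂G₃/∂x = -8*y^2
(∇×G)₃ = ∂G₂/∂x − ∂G₁/∂y = 4*x*z + 16*y*z - 16*y + 3*z
∇×G = (-2*x^2 - 3*x - 12*y*z^2, -8*y^2, 4*x*z + 16*y*z - 16*y + 3*z)
At (3, -3, -2): (117, -72, 114).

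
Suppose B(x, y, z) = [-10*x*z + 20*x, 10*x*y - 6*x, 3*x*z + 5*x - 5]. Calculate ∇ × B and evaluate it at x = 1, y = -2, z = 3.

(∇×B)₁ = ∂B₃/∂y − ∂B₂/∂z = 0
(∇×B)₂ = ∂B₁/∂z − ∂B₃/∂x = -10*x - 3*z - 5
(∇×B)₃ = ∂B₂/∂x − ∂B₁/∂y = 10*y - 6
∇×B = (0, -10*x - 3*z - 5, 10*y - 6)
At (1, -2, 3): (0, -24, -26).

(0, -24, -26)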